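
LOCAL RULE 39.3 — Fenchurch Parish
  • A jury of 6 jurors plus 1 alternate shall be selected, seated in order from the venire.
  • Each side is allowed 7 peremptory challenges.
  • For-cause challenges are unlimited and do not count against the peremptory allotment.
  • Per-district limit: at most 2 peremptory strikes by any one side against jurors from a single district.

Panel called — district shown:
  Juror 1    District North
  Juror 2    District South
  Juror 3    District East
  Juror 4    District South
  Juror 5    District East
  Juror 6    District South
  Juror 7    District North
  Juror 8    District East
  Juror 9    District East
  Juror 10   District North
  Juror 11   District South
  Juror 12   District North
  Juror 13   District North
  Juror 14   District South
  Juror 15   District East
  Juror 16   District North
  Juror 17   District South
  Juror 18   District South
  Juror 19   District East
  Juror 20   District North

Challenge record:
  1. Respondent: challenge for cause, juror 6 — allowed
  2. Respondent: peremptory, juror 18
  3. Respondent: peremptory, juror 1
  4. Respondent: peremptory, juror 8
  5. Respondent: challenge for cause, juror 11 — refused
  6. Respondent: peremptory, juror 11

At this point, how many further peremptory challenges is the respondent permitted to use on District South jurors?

0

Respondent peremptories so far: #18, #1, #8, #11 — 4 of 7 used, 3 left overall.
Against District South: #18, #11 — 2 used; per-district cap 2 leaves 0.
Binding limit: min(3, 0) = 0.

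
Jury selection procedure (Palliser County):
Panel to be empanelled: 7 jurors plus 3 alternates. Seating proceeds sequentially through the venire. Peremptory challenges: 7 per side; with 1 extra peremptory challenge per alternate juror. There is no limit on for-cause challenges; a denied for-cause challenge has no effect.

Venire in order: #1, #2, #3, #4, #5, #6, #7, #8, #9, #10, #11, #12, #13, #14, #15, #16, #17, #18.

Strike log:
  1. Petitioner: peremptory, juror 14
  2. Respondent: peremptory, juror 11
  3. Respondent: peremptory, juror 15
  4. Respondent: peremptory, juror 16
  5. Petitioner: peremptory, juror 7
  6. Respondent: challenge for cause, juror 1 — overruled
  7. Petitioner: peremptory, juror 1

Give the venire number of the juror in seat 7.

9

Removed: #1, #7, #11, #14, #15, #16.
Seating in order: seats 1–7 → #2, #3, #4, #5, #6, #8, #9; alternates → #10, #12, #13.
So seat 7 is #9.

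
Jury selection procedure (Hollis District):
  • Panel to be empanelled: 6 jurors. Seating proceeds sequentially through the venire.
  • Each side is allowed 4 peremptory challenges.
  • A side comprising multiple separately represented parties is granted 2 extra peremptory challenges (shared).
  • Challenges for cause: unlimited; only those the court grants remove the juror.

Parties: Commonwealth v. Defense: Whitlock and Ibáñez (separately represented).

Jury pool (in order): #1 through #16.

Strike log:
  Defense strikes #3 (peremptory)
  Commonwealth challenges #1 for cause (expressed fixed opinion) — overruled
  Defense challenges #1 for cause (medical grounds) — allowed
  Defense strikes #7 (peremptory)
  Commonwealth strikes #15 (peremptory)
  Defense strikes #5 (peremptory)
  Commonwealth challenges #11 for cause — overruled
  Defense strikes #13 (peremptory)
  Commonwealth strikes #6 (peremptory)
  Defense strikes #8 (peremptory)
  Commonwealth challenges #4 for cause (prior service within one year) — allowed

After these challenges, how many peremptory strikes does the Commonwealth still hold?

Commonwealth allotment: 4.
Commonwealth peremptories used: #15, #6 — 2 (for-cause on #1, #11, #4 don't count).
Remaining: 4 − 2 = 2.

2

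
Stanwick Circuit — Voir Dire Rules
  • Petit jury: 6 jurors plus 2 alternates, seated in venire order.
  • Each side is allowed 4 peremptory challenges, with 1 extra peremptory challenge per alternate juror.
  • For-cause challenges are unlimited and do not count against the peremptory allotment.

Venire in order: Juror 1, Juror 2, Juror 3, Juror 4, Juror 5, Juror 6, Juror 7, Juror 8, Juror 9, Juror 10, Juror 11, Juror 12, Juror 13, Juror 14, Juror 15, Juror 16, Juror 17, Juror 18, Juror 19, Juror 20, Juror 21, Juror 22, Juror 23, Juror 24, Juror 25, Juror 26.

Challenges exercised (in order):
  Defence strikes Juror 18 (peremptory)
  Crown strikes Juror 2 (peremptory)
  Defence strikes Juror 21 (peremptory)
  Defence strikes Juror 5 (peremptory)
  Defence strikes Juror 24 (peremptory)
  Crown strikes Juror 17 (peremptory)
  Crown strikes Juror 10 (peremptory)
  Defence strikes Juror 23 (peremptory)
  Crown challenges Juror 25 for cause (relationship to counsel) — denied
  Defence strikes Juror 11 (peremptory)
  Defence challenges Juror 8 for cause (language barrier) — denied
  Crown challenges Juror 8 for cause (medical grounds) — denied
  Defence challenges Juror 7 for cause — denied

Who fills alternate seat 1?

9

Removed: #2, #5, #10, #11, #17, #18, #21, #23, #24. (#7, #8, #25 stay — for-cause denied.)
Seating in order: seats 1–6 → #1, #3, #4, #6, #7, #8; alternates → #9, #12.
So alternate 1 is #9.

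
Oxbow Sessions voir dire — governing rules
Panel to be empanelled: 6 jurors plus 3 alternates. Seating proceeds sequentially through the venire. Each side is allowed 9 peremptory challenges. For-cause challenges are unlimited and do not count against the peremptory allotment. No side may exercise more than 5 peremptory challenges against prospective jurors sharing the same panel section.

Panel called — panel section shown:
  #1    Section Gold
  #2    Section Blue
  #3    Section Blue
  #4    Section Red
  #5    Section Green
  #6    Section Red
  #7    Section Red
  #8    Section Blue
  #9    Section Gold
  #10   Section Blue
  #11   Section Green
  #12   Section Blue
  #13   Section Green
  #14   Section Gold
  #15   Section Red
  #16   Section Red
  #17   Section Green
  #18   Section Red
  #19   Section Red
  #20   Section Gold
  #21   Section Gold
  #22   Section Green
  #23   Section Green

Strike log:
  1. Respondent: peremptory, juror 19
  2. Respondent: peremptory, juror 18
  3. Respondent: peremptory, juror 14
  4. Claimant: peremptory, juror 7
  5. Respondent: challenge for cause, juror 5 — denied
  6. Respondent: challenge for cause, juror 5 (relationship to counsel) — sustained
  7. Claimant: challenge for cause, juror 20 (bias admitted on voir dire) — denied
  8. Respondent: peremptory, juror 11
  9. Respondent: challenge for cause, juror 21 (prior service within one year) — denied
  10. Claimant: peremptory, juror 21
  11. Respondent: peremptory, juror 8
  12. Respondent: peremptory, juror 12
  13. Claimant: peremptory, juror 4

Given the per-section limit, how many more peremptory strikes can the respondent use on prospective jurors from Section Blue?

Respondent peremptories so far: #19, #18, #14, #11, #8, #12 — 6 of 9 used, 3 left overall.
Against Section Blue: #8, #12 — 2 used; per-section cap 5 leaves 3.
Binding limit: min(3, 3) = 3.

3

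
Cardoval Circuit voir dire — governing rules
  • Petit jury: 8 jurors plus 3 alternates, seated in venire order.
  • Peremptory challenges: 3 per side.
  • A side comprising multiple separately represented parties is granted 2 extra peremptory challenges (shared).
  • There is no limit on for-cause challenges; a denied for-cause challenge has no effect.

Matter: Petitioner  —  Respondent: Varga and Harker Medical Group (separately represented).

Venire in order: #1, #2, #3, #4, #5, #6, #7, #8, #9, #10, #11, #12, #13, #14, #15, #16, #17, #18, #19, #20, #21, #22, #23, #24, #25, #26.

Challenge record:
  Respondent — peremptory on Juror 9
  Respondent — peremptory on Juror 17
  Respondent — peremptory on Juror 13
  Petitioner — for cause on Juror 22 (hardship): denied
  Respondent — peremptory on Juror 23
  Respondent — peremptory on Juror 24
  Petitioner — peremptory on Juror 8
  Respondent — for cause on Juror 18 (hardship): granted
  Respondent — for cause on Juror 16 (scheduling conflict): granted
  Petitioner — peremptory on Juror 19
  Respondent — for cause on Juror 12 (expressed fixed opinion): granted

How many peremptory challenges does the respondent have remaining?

0

Respondent allotment: 3 base + 2 multi-party = 5.
Respondent peremptories used: #9, #17, #13, #23, #24 — 5 (for-cause on #18, #16, #12 don't count).
Remaining: 5 − 5 = 0.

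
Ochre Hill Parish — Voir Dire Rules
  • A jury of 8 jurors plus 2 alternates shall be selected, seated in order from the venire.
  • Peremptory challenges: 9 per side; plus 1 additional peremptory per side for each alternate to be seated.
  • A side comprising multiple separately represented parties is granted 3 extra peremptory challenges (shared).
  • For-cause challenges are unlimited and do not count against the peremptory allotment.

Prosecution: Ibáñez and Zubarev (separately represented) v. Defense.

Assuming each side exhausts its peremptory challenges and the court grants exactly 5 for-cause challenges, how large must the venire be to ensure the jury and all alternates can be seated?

40

Seats to fill: 8 + 2 alternates = 10.
Peremptories — Prosecution: 9 + 1×2 + 3 = 14; Defense: 9 + 1×2 = 11; total 25.
For-cause removals: 5.
Minimum venire: 10 + 25 + 5 = 40.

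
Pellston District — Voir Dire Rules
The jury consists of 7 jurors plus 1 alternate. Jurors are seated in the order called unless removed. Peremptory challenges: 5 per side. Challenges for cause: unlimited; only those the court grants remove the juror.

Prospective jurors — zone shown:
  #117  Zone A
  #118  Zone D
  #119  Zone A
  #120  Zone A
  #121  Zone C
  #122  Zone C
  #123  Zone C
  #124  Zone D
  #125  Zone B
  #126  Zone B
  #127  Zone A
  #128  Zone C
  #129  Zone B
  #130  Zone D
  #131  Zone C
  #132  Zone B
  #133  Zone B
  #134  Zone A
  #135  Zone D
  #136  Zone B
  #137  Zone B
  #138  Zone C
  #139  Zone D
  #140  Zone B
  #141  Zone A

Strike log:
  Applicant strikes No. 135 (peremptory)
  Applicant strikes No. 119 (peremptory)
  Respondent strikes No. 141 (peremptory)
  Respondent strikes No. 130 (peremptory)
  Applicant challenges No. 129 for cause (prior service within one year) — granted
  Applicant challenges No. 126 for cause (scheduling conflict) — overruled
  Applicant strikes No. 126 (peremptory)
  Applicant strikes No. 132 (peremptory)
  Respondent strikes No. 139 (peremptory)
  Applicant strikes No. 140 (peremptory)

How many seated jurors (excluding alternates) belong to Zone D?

Removed: #119, #126, #129, #130, #132, #135, #139, #140, #141.
Seated jurors 1–7: #117, #118, #120, #121, #122, #123, #124 (alternates #125 not counted).
Of those, in Zone D: #118, #124 → 2.

2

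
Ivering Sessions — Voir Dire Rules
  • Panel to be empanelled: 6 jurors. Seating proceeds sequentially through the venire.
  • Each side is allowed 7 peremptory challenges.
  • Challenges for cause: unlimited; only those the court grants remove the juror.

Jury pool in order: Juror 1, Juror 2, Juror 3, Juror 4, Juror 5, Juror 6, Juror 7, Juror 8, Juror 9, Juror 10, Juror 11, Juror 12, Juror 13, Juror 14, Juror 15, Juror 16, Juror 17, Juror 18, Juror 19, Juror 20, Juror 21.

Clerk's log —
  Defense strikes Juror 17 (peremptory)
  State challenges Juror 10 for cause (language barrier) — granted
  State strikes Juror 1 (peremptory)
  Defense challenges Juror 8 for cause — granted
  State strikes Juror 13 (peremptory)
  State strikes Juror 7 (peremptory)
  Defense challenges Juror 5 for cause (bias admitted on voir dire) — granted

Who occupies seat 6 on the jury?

Removed: #1, #5, #7, #8, #10, #13, #17.
Seating in order: seats 1–6 → #2, #3, #4, #6, #9, #11.
So seat 6 is #11.

11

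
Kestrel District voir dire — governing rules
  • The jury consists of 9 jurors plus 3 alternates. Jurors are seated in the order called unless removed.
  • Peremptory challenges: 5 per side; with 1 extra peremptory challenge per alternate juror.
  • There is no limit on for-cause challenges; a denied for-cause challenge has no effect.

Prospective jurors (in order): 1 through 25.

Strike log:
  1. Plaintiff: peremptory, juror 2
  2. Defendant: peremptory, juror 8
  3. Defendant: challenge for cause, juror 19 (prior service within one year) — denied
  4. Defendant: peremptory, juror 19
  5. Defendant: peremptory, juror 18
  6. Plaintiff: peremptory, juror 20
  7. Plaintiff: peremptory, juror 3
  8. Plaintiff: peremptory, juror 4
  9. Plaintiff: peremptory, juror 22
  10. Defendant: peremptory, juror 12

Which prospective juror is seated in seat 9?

Removed: #2, #3, #4, #8, #12, #18, #19, #20, #22.
Seating in order: seats 1–9 → #1, #5, #6, #7, #9, #10, #11, #13, #14; alternates → #15, #16, #17.
So seat 9 is #14.

14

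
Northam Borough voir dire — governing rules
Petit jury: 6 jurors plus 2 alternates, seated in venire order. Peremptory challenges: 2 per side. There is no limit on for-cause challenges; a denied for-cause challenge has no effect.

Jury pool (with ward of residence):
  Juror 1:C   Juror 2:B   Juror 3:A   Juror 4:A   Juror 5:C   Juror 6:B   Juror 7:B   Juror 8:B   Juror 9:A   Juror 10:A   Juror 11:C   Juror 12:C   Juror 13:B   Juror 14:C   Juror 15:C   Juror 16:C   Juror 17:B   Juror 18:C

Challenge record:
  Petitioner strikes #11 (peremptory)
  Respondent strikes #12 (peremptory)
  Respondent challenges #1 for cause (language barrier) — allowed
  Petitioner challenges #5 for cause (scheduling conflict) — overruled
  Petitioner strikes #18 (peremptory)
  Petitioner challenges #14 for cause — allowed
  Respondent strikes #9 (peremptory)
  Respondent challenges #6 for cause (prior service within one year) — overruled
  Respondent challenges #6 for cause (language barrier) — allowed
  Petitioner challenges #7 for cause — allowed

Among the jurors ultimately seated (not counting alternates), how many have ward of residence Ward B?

2

Removed: #1, #6, #7, #9, #11, #12, #14, #18.
Seated jurors 1–6: #2, #3, #4, #5, #8, #10 (alternates #13, #15 not counted).
Of those, in Ward B: #2, #8 → 2.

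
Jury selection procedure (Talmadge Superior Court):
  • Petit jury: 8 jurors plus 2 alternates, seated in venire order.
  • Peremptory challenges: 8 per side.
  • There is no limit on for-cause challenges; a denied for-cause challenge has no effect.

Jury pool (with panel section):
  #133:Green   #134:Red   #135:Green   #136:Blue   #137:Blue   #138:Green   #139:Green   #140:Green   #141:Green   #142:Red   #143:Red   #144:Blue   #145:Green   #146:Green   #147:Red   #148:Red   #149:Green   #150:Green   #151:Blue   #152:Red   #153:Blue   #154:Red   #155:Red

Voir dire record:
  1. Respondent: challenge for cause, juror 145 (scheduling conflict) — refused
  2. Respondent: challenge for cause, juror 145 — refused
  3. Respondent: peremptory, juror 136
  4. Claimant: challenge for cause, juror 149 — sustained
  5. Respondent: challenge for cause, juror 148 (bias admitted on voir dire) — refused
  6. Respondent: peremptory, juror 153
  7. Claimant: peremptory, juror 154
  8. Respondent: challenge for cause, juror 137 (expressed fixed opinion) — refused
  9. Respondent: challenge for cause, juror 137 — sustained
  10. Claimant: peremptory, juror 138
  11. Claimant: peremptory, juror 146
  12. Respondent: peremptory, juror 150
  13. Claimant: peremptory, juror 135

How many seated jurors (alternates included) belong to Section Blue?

1

Removed: #135, #136, #137, #138, #146, #149, #150, #153, #154.
Seated (10 incl. alternates): #133, #134, #139, #140, #141, #142, #143, #144, #145, #147.
Of those, in Section Blue: #144 → 1.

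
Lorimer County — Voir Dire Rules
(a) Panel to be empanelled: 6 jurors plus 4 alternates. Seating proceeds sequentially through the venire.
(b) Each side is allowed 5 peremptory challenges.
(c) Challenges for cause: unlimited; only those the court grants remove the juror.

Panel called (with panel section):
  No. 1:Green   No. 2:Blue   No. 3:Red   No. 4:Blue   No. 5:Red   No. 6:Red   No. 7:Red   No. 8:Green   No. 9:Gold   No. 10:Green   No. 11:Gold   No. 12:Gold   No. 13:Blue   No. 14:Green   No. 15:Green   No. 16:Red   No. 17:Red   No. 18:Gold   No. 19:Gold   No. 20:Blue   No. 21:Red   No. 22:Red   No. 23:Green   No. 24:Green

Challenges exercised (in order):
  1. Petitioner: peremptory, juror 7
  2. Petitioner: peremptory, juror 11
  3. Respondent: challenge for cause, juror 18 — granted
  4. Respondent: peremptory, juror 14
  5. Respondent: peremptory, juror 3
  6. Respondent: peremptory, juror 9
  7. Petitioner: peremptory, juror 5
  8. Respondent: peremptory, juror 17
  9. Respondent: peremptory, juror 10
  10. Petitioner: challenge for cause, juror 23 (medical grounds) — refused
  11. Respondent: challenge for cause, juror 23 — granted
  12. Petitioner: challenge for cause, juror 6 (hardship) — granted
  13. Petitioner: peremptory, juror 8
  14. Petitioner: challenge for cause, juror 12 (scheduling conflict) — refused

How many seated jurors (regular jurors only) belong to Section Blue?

Removed: #3, #5, #6, #7, #8, #9, #10, #11, #14, #17, #18, #23.
Seated jurors 1–6: #1, #2, #4, #12, #13, #15 (alternates #16, #19, #20, #21 not counted).
Of those, in Section Blue: #2, #4, #13 → 3.

3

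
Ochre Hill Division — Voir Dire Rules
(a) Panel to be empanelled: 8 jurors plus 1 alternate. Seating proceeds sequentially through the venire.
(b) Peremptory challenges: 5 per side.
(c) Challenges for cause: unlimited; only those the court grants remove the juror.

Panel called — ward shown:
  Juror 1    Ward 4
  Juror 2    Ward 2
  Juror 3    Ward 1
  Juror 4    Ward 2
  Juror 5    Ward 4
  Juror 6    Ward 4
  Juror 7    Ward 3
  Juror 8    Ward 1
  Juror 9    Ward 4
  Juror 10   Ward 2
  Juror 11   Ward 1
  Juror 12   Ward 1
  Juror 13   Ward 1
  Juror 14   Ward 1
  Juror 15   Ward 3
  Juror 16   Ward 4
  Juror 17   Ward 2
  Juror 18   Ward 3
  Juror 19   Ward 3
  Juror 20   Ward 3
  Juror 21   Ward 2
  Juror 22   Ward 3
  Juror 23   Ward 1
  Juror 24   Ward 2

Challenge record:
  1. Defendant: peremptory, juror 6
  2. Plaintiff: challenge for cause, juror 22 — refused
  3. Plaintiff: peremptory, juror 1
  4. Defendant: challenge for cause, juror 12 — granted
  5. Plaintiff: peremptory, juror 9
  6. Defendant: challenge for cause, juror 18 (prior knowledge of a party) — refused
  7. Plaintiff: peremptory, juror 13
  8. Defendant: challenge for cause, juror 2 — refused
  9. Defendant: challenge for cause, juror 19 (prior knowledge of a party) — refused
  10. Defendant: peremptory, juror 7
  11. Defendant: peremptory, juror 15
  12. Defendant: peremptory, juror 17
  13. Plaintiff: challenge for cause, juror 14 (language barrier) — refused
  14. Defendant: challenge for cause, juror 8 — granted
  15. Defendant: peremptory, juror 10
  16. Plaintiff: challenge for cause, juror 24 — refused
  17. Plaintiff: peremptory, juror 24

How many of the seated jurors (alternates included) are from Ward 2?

Removed: #1, #6, #7, #8, #9, #10, #12, #13, #15, #17, #24.
Seated (9 incl. alternates): #2, #3, #4, #5, #11, #14, #16, #18, #19.
Of those, in Ward 2: #2, #4 → 2.

2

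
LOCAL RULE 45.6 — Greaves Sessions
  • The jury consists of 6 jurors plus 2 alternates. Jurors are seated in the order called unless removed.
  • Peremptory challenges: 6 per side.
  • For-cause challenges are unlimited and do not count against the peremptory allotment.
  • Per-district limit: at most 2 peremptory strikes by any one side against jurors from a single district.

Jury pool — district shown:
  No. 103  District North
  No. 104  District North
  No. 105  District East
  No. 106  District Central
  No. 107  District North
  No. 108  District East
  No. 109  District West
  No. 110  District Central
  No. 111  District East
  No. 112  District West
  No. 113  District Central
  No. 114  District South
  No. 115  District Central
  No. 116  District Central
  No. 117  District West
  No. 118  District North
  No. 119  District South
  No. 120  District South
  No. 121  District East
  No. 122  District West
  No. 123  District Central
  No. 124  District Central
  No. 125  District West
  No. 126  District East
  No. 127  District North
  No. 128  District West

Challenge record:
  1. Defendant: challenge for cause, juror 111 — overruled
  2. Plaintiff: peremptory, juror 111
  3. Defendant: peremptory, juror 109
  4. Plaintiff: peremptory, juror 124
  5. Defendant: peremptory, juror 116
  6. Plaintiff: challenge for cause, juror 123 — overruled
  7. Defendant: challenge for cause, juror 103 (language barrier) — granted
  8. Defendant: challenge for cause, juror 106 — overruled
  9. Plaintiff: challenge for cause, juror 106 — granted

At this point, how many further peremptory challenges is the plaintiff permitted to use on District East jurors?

1

Plaintiff peremptories so far: #111, #124 — 2 of 6 used, 4 left overall.
Against District East: #111 — 1 used; per-district cap 2 leaves 1.
Binding limit: min(4, 1) = 1.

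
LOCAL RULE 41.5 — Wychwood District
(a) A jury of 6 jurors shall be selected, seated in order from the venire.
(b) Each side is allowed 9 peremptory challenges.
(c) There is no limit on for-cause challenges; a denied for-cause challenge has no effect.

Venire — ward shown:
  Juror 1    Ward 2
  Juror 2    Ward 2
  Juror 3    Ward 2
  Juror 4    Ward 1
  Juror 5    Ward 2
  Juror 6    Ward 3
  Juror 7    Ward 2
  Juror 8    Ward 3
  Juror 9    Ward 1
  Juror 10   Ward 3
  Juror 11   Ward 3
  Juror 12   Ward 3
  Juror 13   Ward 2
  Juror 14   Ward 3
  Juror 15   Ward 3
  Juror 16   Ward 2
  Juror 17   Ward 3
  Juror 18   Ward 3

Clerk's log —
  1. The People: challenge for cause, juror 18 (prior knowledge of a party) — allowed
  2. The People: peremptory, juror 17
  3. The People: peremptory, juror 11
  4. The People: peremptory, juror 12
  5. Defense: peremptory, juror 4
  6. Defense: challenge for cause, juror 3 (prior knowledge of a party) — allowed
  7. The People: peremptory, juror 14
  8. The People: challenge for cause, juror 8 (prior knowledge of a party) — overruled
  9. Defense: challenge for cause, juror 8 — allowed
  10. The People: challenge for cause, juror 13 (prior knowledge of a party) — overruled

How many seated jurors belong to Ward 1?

Removed: #3, #4, #8, #11, #12, #14, #17, #18.
Seated jurors 1–6: #1, #2, #5, #6, #7, #9.
Of those, in Ward 1: #9 → 1.

1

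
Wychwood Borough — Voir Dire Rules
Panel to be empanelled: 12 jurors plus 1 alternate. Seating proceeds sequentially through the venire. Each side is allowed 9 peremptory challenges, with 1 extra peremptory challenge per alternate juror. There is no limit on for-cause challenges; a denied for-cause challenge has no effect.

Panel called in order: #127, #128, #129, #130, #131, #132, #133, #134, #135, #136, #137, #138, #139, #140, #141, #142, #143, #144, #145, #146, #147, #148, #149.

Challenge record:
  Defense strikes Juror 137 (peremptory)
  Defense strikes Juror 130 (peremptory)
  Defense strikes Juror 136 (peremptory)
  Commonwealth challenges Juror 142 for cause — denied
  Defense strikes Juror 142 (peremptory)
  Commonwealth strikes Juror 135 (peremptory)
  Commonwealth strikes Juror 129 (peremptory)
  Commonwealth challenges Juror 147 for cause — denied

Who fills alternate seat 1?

Removed: #129, #130, #135, #136, #137, #142. (#147 stays — for-cause denied.)
Seating in order: seats 1–12 → #127, #128, #131, #132, #133, #134, #138, #139, #140, #141, #143, #144; alternates → #145.
So alternate 1 is #145.

145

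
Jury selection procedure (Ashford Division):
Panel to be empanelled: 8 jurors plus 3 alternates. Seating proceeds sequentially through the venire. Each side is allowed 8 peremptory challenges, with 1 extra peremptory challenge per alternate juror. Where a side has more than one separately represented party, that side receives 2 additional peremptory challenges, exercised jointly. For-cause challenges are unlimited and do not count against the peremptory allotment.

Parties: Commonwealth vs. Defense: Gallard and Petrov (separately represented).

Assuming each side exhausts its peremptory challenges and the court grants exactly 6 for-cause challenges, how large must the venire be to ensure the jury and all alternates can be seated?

41

Seats to fill: 8 + 3 alternates = 11.
Peremptories — Commonwealth: 8 + 1×3 = 11; Defense: 8 + 1×3 + 2 = 13; total 24.
For-cause removals: 6.
Minimum venire: 11 + 24 + 6 = 41.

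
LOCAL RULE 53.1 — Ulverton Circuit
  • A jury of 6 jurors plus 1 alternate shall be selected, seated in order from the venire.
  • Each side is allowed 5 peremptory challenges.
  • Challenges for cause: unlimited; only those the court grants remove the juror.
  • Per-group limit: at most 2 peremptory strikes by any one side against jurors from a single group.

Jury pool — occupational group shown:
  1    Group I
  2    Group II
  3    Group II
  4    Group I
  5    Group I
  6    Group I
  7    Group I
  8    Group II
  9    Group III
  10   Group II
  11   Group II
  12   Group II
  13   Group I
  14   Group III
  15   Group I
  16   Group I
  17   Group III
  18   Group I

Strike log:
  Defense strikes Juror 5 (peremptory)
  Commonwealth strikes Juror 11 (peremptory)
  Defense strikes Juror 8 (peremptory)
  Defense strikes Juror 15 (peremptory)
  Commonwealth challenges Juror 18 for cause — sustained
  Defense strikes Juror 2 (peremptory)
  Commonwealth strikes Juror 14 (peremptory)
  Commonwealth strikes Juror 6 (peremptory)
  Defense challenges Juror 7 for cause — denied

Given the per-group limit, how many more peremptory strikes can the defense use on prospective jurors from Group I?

0

Defense peremptories so far: #5, #8, #15, #2 — 4 of 5 used, 1 left overall.
Against Group I: #5, #15 — 2 used; per-group cap 2 leaves 0.
Binding limit: min(1, 0) = 0.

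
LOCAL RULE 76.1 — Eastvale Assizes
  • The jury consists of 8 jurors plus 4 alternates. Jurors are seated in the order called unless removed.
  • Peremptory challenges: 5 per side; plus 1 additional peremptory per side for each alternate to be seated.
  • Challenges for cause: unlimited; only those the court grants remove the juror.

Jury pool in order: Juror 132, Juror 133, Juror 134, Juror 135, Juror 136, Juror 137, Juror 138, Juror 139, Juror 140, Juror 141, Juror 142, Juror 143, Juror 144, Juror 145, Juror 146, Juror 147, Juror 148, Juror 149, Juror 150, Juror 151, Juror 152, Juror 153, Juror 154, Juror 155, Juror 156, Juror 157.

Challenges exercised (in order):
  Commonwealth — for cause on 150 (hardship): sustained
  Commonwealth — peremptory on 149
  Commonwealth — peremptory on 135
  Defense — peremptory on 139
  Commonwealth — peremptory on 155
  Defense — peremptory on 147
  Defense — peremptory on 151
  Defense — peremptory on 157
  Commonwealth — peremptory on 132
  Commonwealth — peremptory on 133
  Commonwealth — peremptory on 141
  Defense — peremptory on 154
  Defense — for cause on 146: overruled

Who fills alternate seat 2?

146

Removed: #132, #133, #135, #139, #141, #147, #149, #150, #151, #154, #155, #157. (#146 stays — for-cause denied.)
Seating in order: seats 1–8 → #134, #136, #137, #138, #140, #142, #143, #144; alternates → #145, #146, #148, #152.
So alternate 2 is #146.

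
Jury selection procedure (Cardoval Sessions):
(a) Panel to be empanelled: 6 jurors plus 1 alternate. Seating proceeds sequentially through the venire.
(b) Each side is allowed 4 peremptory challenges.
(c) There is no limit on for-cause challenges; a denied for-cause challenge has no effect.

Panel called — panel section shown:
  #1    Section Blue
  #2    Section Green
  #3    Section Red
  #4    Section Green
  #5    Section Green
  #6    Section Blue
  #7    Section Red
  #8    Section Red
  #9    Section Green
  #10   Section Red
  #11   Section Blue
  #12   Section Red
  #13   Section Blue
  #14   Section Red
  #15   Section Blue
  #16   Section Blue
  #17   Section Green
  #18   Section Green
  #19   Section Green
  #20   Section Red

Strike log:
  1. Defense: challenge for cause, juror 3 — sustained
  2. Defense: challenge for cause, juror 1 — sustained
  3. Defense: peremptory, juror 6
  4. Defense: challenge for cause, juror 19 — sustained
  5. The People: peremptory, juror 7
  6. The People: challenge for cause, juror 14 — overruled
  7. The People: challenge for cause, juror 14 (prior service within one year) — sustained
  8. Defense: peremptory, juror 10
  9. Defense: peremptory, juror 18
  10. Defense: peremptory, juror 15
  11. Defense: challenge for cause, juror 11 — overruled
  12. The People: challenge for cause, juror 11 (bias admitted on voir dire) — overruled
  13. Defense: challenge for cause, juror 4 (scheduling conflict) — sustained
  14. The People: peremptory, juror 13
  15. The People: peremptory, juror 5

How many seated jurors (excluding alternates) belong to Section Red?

2

Removed: #1, #3, #4, #5, #6, #7, #10, #13, #14, #15, #18, #19.
Seated jurors 1–6: #2, #8, #9, #11, #12, #16 (alternates #17 not counted).
Of those, in Section Red: #8, #12 → 2.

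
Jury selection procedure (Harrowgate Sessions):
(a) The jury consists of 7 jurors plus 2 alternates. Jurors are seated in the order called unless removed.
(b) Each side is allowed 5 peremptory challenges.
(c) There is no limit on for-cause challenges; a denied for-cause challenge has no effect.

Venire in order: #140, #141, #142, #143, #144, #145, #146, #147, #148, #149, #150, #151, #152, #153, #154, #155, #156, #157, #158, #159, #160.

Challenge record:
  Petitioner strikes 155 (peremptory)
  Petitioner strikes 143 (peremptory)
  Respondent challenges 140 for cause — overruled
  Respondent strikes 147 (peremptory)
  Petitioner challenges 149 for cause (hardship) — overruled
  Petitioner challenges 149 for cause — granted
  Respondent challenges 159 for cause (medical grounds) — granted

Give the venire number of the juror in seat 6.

Removed: #143, #147, #149, #155, #159. (#140 stays — for-cause denied.)
Seating in order: seats 1–7 → #140, #141, #142, #144, #145, #146, #148; alternates → #150, #151.
So seat 6 is #146.

146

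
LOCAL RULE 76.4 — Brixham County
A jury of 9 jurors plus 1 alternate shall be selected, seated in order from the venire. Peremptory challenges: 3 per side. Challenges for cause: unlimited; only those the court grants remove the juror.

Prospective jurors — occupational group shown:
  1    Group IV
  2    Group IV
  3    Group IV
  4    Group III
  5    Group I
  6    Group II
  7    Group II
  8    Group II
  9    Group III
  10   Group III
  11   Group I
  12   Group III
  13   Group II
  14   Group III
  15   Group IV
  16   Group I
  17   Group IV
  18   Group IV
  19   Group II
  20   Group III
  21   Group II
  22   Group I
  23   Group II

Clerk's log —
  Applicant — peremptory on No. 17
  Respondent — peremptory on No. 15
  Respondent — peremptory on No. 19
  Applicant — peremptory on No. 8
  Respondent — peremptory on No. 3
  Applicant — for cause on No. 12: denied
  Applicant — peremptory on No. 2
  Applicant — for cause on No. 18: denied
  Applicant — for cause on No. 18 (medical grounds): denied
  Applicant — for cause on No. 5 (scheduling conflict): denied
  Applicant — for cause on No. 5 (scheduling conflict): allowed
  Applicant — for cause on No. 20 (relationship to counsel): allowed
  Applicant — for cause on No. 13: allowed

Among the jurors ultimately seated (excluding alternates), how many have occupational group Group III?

Removed: #2, #3, #5, #8, #13, #15, #17, #19, #20.
Seated jurors 1–9: #1, #4, #6, #7, #9, #10, #11, #12, #14 (alternates #16 not counted).
Of those, in Group III: #4, #9, #10, #12, #14 → 5.

5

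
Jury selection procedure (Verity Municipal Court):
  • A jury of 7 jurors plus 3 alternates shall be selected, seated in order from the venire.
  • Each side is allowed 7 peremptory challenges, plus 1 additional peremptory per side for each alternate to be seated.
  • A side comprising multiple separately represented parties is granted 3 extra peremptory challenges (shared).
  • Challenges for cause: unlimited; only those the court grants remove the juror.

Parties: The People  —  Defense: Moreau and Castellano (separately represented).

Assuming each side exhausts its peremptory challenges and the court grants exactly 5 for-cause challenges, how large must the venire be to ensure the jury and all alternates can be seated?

38

Seats to fill: 7 + 3 alternates = 10.
Peremptories — The People: 7 + 1×3 = 10; Defense: 7 + 1×3 + 3 = 13; total 23.
For-cause removals: 5.
Minimum venire: 10 + 23 + 5 = 38.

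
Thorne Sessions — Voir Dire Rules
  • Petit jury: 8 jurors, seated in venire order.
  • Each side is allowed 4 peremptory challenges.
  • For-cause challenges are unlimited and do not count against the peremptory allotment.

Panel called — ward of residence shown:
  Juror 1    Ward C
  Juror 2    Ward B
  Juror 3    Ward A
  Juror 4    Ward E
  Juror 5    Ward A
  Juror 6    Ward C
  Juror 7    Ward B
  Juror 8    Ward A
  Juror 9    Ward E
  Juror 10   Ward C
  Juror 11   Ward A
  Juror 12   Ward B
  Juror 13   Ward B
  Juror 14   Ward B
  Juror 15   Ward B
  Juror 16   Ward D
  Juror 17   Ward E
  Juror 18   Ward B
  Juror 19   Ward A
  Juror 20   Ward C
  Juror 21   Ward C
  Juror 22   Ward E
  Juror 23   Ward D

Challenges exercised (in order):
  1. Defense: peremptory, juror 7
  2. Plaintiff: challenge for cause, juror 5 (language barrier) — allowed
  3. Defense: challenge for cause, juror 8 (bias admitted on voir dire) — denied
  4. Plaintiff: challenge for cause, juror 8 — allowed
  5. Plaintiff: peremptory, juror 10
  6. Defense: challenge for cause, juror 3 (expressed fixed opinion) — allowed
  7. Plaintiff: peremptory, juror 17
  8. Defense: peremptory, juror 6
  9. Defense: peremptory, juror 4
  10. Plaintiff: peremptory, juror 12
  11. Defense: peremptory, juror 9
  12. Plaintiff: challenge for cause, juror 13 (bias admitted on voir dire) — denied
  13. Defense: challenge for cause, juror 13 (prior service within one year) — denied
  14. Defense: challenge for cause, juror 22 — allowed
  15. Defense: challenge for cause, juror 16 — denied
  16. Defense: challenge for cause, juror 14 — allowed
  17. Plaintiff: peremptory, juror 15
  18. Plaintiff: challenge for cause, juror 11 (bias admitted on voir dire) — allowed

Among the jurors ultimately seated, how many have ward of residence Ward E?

0

Removed: #3, #4, #5, #6, #7, #8, #9, #10, #11, #12, #14, #15, #17, #22.
Seated jurors 1–8: #1, #2, #13, #16, #18, #19, #20, #21.
None of those are in Ward E → 0.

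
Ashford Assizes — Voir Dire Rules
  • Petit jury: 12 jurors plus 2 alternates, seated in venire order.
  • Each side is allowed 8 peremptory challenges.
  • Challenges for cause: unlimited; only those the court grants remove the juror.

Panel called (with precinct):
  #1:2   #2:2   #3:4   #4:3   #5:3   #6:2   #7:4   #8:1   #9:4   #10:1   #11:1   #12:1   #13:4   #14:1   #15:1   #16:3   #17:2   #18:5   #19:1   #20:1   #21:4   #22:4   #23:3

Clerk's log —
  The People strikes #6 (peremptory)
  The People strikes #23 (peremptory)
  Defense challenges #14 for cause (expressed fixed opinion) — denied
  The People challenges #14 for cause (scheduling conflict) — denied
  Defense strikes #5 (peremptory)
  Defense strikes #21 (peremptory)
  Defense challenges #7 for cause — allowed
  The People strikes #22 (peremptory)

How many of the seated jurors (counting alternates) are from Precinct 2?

3

Removed: #5, #6, #7, #21, #22, #23.
Seated (14 incl. alternates): #1, #2, #3, #4, #8, #9, #10, #11, #12, #13, #14, #15, #16, #17.
Of those, in Precinct 2: #1, #2, #17 → 3.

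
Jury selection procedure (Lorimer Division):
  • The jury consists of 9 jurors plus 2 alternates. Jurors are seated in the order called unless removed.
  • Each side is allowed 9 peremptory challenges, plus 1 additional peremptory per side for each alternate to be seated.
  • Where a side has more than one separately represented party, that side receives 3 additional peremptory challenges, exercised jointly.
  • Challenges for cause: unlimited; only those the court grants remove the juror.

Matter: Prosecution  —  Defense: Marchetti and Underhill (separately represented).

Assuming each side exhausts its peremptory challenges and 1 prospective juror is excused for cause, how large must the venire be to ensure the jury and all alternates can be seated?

Seats to fill: 9 + 2 alternates = 11.
Peremptories — Prosecution: 9 + 1×2 = 11; Defense: 9 + 1×2 + 3 = 14; total 25.
For-cause removals: 1.
Minimum venire: 11 + 25 + 1 = 37.

37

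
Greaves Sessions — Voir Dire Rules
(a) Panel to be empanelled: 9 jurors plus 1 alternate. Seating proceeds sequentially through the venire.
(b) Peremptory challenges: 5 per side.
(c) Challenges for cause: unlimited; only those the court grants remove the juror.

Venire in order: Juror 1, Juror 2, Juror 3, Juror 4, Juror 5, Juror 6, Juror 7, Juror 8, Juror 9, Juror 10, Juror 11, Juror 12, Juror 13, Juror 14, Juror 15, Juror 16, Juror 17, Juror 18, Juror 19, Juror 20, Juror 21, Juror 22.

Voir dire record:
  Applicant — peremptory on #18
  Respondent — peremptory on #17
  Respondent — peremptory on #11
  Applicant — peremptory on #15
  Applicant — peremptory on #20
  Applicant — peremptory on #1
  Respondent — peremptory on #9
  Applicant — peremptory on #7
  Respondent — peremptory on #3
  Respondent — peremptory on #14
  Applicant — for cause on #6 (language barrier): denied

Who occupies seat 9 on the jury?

Removed: #1, #3, #7, #9, #11, #14, #15, #17, #18, #20. (#6 stays — for-cause denied.)
Filling seats in venire order through position 9: #2, #4, #5, #6, #8, #10, #12, #13, #16.
So seat 9 is #16.

16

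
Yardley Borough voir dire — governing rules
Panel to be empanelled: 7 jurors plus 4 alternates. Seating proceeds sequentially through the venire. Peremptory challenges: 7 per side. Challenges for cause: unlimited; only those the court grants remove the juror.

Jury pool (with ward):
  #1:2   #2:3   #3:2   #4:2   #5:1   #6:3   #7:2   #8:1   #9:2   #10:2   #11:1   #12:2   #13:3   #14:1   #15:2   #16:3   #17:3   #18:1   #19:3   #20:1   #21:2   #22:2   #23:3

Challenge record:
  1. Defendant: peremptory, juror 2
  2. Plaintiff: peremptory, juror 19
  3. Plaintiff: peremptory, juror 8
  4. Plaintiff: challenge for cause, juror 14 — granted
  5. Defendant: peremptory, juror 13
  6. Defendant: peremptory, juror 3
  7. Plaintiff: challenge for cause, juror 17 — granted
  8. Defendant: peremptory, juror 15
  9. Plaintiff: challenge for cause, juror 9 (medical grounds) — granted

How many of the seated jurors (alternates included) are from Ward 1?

Removed: #2, #3, #8, #9, #13, #14, #15, #17, #19.
Seated (11 incl. alternates): #1, #4, #5, #6, #7, #10, #11, #12, #16, #18, #20.
Of those, in Ward 1: #5, #11, #18, #20 → 4.

4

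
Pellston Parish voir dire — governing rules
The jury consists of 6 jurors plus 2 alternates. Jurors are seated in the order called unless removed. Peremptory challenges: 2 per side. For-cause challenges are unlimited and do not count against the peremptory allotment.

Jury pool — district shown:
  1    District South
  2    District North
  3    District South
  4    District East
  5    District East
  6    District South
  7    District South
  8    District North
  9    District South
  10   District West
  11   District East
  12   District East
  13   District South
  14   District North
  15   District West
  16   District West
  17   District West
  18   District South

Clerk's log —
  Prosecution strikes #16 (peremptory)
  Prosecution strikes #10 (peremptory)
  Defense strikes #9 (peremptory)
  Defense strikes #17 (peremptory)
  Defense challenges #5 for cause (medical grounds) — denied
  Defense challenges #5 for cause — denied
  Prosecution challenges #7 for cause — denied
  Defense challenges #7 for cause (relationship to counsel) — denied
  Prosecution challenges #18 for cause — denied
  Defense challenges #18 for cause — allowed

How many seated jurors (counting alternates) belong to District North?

2

Removed: #9, #10, #16, #17, #18.
Seated (8 incl. alternates): #1, #2, #3, #4, #5, #6, #7, #8.
Of those, in District North: #2, #8 → 2.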